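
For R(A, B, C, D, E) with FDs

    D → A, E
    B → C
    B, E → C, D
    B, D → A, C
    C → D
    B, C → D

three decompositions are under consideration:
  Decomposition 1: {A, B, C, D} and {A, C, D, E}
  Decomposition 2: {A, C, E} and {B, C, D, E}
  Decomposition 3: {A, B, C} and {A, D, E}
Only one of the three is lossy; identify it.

Decomposition 1: common = {A, C, D}, closure = {A, C, D, E} → lossless.
Decomposition 2: common = {C, E}, closure = {A, C, D, E} → lossless.
Decomposition 3: common = {A}, closure = {A} → lossy.

Decomposition 3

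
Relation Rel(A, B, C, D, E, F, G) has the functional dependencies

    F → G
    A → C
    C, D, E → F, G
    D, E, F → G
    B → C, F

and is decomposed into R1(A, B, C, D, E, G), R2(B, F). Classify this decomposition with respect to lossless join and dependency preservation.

lossless but not dependency-preserving

Lossless test: (B)⁺ = {B, C, F, G}, which contains all of one fragment — lossless.
Dependency preservation: the restricted closure of {F} across the fragments never reaches {G}, so F → G cannot be enforced without a join — not preserved.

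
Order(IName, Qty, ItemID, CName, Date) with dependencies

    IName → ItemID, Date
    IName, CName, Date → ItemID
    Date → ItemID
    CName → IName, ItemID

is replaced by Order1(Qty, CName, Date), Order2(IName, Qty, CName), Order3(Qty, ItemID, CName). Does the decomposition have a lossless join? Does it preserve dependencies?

Lossless test (chase): Rows 1 and 2 agree on CName; apply CName→IName, ItemID and equate their IName, ItemID entries. Rows 1 and 3 agree on CName; apply CName→IName, ItemID and equate their IName, ItemID entries. Rows 1 and 2 agree on IName; apply IName→ItemID, Date and equate their ItemID, Date entries. Rows 1 and 3 agree on IName; apply IName→ItemID, Date and equate their ItemID, Date entries. Row 1 is now all distinguished symbols — the join is lossless.
Dependency preservation: the restricted closure of {IName} across the fragments never reaches {ItemID, Date}, so IName → ItemID, Date cannot be enforced without a join — not preserved.

lossless but not dependency-preserving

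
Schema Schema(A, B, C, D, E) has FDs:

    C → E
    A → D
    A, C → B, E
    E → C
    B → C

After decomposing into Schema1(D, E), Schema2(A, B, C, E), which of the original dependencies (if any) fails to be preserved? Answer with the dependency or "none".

Check A → D: no single fragment contains all of {A, D}, and the restricted closure of {A} across the fragments never reaches {D}.
C → E is preserved.
A, C → B, E is preserved.
E → C is preserved.
B → C is preserved.

A → D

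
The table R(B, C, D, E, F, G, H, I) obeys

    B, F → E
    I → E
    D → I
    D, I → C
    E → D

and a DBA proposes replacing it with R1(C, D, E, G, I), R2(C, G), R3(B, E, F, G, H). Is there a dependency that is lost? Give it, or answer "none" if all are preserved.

B, F → E lies within R3.
I → E lies within R1.
D → I lies within R1.
D, I → C lies within R1.
E → D lies within R1.
Every dependency is enforceable on the fragments, so the decomposition is dependency-preserving.

none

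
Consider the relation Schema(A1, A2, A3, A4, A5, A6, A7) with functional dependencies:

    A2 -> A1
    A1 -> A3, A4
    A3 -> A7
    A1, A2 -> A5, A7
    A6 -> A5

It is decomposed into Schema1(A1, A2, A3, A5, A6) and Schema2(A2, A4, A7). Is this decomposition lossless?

Yes

Common attributes: Schema1 ∩ Schema2 = {A2}.
Closure of {A2}: A2 → A1 applies, adding A1; A1 → A3, A4 applies, adding A3, A4; A3 → A7 applies, adding A7; A1, A2 → A5, A7 applies, adding A5. So (A2)⁺ = {A1, A2, A3, A4, A5, A7}.
This closure contains every attribute of Schema2, so Schema1 ∩ Schema2 → Schema2. The join is lossless.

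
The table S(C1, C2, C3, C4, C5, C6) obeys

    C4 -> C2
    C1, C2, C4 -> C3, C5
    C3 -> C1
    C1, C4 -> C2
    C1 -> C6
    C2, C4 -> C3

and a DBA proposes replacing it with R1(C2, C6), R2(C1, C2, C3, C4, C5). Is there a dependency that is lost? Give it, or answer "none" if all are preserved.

Check C1 → C6: no single fragment contains all of {C1, C6}, and the restricted closure of {C1} across the fragments never reaches {C6}.
C4 → C2 is preserved.
C1, C2, C4 → C3, C5 is preserved.
C3 → C1 is preserved.
C1, C4 → C2 is preserved.
C2, C4 → C3 is preserved.

C1 -> C6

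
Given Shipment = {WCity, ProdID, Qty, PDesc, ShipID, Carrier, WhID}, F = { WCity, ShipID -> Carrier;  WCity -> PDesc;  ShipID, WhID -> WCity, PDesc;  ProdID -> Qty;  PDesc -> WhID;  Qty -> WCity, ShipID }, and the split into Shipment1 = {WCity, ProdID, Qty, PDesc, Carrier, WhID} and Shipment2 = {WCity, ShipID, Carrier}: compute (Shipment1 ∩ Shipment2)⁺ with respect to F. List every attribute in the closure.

Shipment1 ∩ Shipment2 = {WCity, Carrier}.
WCity → PDesc applies, adding PDesc
PDesc → WhID applies, adding WhID
Closure: {WCity, PDesc, Carrier, WhID}.

WCity, PDesc, Carrier, WhID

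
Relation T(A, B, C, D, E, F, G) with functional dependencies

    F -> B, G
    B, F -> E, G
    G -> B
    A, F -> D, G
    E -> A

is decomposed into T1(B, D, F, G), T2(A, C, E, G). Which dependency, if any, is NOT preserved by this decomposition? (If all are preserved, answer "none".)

B, F -> E, G

Check B, F → E, G: no single fragment contains all of {B, E, F, G}, and the restricted closure of {B, F} across the fragments never reaches {E, G}.
F → B, G is preserved.
G → B is preserved.
A, F → D, G is preserved.
E → A is preserved.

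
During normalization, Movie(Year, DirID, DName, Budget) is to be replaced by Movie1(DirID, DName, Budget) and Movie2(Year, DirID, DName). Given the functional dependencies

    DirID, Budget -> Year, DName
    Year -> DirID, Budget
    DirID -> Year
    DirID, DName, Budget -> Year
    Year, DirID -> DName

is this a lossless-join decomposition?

Common attributes: Movie1 ∩ Movie2 = {DirID, DName}.
Closure of {DirID, DName}: DirID → Year applies, adding Year; Year → DirID, Budget applies, adding Budget. So (DirID, DName)⁺ = {Year, DirID, DName, Budget}.
This closure contains every attribute of Movie1, so Movie1 ∩ Movie2 → Movie1. The join is lossless.

Yes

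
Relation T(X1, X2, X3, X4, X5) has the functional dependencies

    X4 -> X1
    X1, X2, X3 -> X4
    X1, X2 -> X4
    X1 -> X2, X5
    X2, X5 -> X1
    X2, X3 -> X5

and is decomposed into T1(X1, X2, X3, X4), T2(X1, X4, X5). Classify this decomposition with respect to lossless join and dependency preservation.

Lossless test: (X1, X4)⁺ = {X1, X2, X4, X5}, which contains all of one fragment — lossless.
Dependency preservation: the restricted closure of {X2, X5} across the fragments never reaches {X1}, so X2, X5 → X1 cannot be enforced without a join — not preserved.

lossless but not dependency-preserving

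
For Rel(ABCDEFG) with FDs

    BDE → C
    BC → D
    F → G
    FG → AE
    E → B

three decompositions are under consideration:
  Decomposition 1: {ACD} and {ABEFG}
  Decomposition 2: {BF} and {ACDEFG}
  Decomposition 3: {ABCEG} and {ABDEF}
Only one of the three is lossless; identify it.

Decomposition 2

Decomposition 1: common = {A}, closure = {A} → lossy.
Decomposition 2: common = {F}, closure = {ABEFG} → lossless.
Decomposition 3: common = {ABE}, closure = {ABE} → lossy.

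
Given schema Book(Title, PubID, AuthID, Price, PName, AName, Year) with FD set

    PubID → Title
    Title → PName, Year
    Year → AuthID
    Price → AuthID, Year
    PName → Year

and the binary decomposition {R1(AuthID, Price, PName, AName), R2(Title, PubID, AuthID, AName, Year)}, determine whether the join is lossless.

Common attributes: R1 ∩ R2 = {AuthID, AName}.
No dependency enlarges {AuthID, AName}, so (AuthID, AName)⁺ = {AuthID, AName}.
The closure contains neither all of R1 = {AuthID, Price, PName, AName} nor all of R2 = {Title, PubID, AuthID, AName, Year}, so the common attributes are not a superkey of either fragment. The join is lossy.

No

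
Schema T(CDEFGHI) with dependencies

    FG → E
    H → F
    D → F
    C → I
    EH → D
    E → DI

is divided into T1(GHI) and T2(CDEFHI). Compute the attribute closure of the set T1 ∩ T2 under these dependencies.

FHI

T1 ∩ T2 = {HI}.
H → F applies, adding F
Closure: {FHI}.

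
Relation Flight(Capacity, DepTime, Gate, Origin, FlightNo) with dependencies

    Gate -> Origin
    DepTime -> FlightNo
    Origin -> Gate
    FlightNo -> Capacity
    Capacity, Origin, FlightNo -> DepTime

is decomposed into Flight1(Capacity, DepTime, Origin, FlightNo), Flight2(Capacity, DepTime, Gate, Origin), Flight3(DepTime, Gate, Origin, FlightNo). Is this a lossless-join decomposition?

Yes

Chase test. Columns are Capacity, DepTime, Gate, Origin, FlightNo; row i has aⱼ where attribute j ∈ Flighti, else bᵢⱼ.
Initial tableau (one row per fragment):
  row 1: a1 a2 b13 a4 a5
  row 2: a1 a2 a3 a4 b25
  row 3: b31 a2 a3 a4 a5
Rows 1 and 2 agree on DepTime; apply DepTime→FlightNo and equate their FlightNo entries.
Rows 1 and 2 agree on Origin; apply Origin→Gate and equate their Gate entries.
Rows 1 and 3 agree on FlightNo; apply FlightNo→Capacity and equate their Capacity entries.
Row 1 is now all distinguished symbols — the join is lossless.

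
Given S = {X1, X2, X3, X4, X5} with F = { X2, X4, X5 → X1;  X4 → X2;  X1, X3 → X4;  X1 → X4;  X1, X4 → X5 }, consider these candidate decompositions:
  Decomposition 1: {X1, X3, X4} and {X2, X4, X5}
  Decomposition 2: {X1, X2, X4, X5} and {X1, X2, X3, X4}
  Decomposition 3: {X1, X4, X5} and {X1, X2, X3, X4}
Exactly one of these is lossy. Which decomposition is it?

Decomposition 1: common = {X4}, closure = {X2, X4} → lossy.
Decomposition 2: common = {X1, X2, X4}, closure = {X1, X2, X4, X5} → lossless.
Decomposition 3: common = {X1, X4}, closure = {X1, X2, X4, X5} → lossless.

Decomposition 1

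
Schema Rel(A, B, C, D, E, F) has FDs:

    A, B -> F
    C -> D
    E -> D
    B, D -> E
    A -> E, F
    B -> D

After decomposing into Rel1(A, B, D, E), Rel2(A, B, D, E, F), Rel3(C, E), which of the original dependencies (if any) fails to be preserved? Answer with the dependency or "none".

C -> D

Check C → D: no single fragment contains all of {C, D}, and the restricted closure of {C} across the fragments never reaches {D}.
A, B → F is preserved.
E → D is preserved.
B, D → E is preserved.
A → E, F is preserved.
B → D is preserved.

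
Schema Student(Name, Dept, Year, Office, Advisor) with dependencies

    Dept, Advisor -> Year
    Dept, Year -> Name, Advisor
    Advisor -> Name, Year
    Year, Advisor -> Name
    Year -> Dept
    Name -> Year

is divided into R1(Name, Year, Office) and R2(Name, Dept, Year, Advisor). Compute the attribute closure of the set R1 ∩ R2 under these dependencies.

Name, Dept, Year, Advisor

R1 ∩ R2 = {Name, Year}.
Year → Dept applies, adding Dept
Dept, Year → Name, Advisor applies, adding Advisor
Closure: {Name, Dept, Year, Advisor}.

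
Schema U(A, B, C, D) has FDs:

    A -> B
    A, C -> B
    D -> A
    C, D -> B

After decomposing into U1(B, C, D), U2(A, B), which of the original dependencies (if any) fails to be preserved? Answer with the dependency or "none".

D -> A

Check D → A: no single fragment contains all of {A, D}, and the restricted closure of {D} across the fragments never reaches {A}.
A → B is preserved.
A, C → B is preserved.
C, D → B is preserved.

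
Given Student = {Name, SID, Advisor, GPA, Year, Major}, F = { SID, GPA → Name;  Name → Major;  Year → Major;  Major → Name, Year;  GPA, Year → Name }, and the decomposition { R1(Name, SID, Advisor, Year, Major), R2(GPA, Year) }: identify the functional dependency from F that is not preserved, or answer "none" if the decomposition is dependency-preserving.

SID, GPA → Name

Check SID, GPA → Name: no single fragment contains all of {Name, SID, GPA}, and the restricted closure of {SID, GPA} across the fragments never reaches {Name}.
Name → Major is preserved.
Year → Major is preserved.
Major → Name, Year is preserved.
GPA, Year → Name is preserved.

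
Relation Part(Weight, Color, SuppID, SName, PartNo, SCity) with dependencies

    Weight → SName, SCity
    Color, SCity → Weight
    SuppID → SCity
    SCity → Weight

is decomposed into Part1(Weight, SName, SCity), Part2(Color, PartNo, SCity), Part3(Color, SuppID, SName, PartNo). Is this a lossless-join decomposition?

No

Chase test. Columns are Weight, Color, SuppID, SName, PartNo, SCity; row i has aⱼ where attribute j ∈ Parti, else bᵢⱼ.
Initial tableau (one row per fragment):
  row 1: a1 b12 b13 a4 b15 a6
  row 2: b21 a2 b23 b24 a5 a6
  row 3: b31 a2 a3 a4 a5 b36
Rows 1 and 2 agree on SCity; apply SCity→Weight and equate their Weight entries.
Rows 1 and 2 agree on Weight; apply Weight→SName, SCity and equate their SName, SCity entries.
No row becomes fully distinguished — the join is lossy.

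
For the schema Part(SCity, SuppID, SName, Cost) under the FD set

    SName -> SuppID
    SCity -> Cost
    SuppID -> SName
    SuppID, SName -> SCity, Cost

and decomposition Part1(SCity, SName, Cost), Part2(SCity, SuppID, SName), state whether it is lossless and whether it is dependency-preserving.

lossless and dependency-preserving

Lossless test: (SCity, SName)⁺ = {SCity, SuppID, SName, Cost}, which contains all of one fragment — lossless.
Dependency preservation: SuppID, SName → SCity, Cost is not contained in any single fragment, but the restricted closure of its left-hand side across the fragments still reaches the right-hand side; the remaining FDs each lie inside some fragment. All dependencies are preserved.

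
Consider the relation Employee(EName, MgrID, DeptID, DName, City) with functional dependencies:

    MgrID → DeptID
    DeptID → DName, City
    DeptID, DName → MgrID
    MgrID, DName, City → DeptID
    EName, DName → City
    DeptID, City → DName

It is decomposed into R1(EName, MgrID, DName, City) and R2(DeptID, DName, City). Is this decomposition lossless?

Common attributes: R1 ∩ R2 = {DName, City}.
No dependency enlarges {DName, City}, so (DName, City)⁺ = {DName, City}.
The closure contains neither all of R1 = {EName, MgrID, DName, City} nor all of R2 = {DeptID, DName, City}, so the common attributes are not a superkey of either fragment. The join is lossy.

No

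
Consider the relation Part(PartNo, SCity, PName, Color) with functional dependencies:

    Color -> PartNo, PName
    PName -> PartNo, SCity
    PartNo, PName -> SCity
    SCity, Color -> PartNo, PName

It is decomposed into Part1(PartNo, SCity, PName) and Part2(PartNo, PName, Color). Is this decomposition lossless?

Common attributes: Part1 ∩ Part2 = {PartNo, PName}.
Closure of {PartNo, PName}: PName → PartNo, SCity applies, adding SCity. So (PartNo, PName)⁺ = {PartNo, SCity, PName}.
This closure contains every attribute of Part1, so Part1 ∩ Part2 → Part1. The join is lossless.

Yes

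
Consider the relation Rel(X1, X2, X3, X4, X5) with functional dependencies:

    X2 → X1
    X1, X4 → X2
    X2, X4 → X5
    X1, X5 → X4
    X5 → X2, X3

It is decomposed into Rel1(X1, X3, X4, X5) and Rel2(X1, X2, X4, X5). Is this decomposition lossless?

Common attributes: Rel1 ∩ Rel2 = {X1, X4, X5}.
Closure of {X1, X4, X5}: X1, X4 → X2 applies, adding X2; X5 → X2, X3 applies, adding X3. So (X1, X4, X5)⁺ = {X1, X2, X3, X4, X5}.
This closure contains every attribute of Rel1, so Rel1 ∩ Rel2 → Rel1. The join is lossless.

Yes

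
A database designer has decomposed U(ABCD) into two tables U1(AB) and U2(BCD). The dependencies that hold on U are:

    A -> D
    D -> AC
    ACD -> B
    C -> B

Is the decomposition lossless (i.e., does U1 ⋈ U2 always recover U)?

No

Common attributes: U1 ∩ U2 = {B}.
No dependency enlarges {B}, so (B)⁺ = {B}.
The closure contains neither all of U1 = {AB} nor all of U2 = {BCD}, so the common attributes are not a superkey of either fragment. The join is lossy.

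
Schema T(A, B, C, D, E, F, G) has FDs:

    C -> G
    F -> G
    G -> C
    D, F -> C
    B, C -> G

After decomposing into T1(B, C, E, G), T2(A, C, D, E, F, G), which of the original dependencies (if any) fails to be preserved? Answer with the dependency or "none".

C → G lies within T1.
F → G lies within T2.
G → C lies within T1.
D, F → C lies within T2.
B, C → G lies within T1.
Every dependency is enforceable on the fragments, so the decomposition is dependency-preserving.

none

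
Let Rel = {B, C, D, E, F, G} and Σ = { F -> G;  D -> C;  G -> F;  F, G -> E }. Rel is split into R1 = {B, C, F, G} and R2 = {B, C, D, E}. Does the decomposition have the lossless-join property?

No

Common attributes: R1 ∩ R2 = {B, C}.
No dependency enlarges {B, C}, so (B, C)⁺ = {B, C}.
The closure contains neither all of R1 = {B, C, F, G} nor all of R2 = {B, C, D, E}, so the common attributes are not a superkey of either fragment. The join is lossy.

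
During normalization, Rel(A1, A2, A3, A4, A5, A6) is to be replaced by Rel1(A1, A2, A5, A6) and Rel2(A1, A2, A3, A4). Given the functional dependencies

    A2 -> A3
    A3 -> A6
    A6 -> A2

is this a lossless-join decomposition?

No

Common attributes: Rel1 ∩ Rel2 = {A1, A2}.
Closure of {A1, A2}: A2 → A3 applies, adding A3; A3 → A6 applies, adding A6. So (A1, A2)⁺ = {A1, A2, A3, A6}.
The closure contains neither all of Rel1 = {A1, A2, A5, A6} nor all of Rel2 = {A1, A2, A3, A4}, so the common attributes are not a superkey of either fragment. The join is lossy.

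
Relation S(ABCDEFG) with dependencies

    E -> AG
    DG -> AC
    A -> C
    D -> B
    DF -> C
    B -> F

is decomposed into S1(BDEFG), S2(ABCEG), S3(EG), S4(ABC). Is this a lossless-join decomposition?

Yes

Chase test. Columns are ABCDEFG; row i has aⱼ where attribute j ∈ Si, else bᵢⱼ.
Initial tableau (one row per fragment):
  row 1: b11 a2 b13 a4 a5 a6 a7
  row 2: a1 a2 a3 b24 a5 b26 a7
  row 3: b31 b32 b33 b34 a5 b36 a7
  row 4: a1 a2 a3 b44 b45 b46 b47
Rows 1 and 2 agree on E; apply E→AG and equate their AG entries.
Rows 1 and 3 agree on E; apply E→AG and equate their AG entries.
Rows 1 and 2 agree on A; apply A→C and equate their C entries.
Rows 1 and 3 agree on A; apply A→C and equate their C entries.
Rows 1 and 2 agree on B; apply B→F and equate their F entries.
Rows 1 and 4 agree on B; apply B→F and equate their F entries.
Row 1 is now all distinguished symbols — the join is lossless.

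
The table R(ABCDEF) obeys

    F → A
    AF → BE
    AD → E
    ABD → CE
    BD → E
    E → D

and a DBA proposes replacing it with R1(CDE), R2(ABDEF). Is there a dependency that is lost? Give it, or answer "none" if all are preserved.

Check ABD → CE: no single fragment contains all of {ABCDE}, and the restricted closure of {ABD} across the fragments never reaches {CE}.
F → A is preserved.
AF → BE is preserved.
AD → E is preserved.
BD → E is preserved.
E → D is preserved.

ABD → CE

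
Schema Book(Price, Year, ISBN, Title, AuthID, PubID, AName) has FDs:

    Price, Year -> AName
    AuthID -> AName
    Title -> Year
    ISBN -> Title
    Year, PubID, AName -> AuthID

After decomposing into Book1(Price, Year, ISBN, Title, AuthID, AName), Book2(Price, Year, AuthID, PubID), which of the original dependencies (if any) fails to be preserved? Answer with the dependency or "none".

Check Year, PubID, AName → AuthID: no single fragment contains all of {Year, AuthID, PubID, AName}, and the restricted closure of {Year, PubID, AName} across the fragments never reaches {AuthID}.
Price, Year → AName is preserved.
AuthID → AName is preserved.
Title → Year is preserved.
ISBN → Title is preserved.

Year, PubID, AName -> AuthID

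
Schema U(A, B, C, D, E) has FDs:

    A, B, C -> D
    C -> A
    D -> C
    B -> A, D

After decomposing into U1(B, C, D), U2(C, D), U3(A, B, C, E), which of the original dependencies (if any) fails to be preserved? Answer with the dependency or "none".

none

A, B, C → D: restricted closure across fragments reaches D.
C → A lies within U3.
D → C lies within U1.
B → A, D: restricted closure across fragments reaches A, D.
Every dependency is enforceable on the fragments, so the decomposition is dependency-preserving.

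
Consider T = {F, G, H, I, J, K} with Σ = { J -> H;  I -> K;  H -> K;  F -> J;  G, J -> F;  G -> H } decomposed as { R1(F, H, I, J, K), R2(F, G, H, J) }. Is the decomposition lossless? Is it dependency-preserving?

Lossless test: (F, H, J)⁺ = {F, H, J, K}, which is a superkey of neither fragment — lossy.
Dependency preservation: every FD's attributes lie within a single fragment, so each can be enforced locally — preserved.

lossy but dependency-preserving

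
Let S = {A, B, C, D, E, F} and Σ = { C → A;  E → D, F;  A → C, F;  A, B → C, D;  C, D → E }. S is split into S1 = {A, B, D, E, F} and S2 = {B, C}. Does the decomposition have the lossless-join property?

Common attributes: S1 ∩ S2 = {B}.
No dependency enlarges {B}, so (B)⁺ = {B}.
The closure contains neither all of S1 = {A, B, D, E, F} nor all of S2 = {B, C}, so the common attributes are not a superkey of either fragment. The join is lossy.

No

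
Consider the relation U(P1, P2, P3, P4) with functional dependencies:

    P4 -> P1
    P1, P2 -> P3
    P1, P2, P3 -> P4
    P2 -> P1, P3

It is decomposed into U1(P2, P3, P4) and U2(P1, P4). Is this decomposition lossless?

Common attributes: U1 ∩ U2 = {P4}.
Closure of {P4}: P4 → P1 applies, adding P1. So (P4)⁺ = {P1, P4}.
This closure contains every attribute of U2, so U1 ∩ U2 → U2. The join is lossless.

Yes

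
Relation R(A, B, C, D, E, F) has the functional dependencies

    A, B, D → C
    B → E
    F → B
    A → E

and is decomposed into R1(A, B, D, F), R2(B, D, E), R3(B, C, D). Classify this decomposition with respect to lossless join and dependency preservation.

Lossless test (chase): Rows 1 and 2 agree on B; apply B→E and equate their E entries. Rows 1 and 3 agree on B; apply B→E and equate their E entries. No row becomes fully distinguished — the join is lossy.
Dependency preservation: the restricted closure of {A, B, D} across the fragments never reaches {C}, so A, B, D → C cannot be enforced without a join — not preserved.

lossy and not dependency-preserving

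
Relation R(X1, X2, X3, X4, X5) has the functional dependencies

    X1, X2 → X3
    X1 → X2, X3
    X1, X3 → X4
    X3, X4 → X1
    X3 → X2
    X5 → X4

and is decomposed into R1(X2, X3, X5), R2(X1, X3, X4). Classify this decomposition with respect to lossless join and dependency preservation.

Lossless test: (X3)⁺ = {X2, X3}, which is a superkey of neither fragment — lossy.
Dependency preservation: the restricted closure of {X5} across the fragments never reaches {X4}, so X5 → X4 cannot be enforced without a join — not preserved.

lossy and not dependency-preserving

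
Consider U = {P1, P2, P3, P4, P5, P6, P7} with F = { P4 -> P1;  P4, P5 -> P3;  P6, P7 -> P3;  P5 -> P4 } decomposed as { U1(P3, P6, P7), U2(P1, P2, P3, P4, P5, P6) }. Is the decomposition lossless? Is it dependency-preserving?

lossy but dependency-preserving

Lossless test: (P3, P6)⁺ = {P3, P6}, which is a superkey of neither fragment — lossy.
Dependency preservation: every FD's attributes lie within a single fragment, so each can be enforced locally — preserved.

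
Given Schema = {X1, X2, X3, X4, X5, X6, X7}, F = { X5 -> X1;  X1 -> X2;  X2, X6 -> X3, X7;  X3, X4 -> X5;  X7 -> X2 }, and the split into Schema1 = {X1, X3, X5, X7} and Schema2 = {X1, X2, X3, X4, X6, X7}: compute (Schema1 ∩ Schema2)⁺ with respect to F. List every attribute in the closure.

X1, X2, X3, X7

Schema1 ∩ Schema2 = {X1, X3, X7}.
X1 → X2 applies, adding X2
Closure: {X1, X2, X3, X7}.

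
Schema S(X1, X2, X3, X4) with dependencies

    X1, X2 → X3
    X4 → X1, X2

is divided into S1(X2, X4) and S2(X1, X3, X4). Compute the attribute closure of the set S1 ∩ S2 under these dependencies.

S1 ∩ S2 = {X4}.
X4 → X1, X2 applies, adding X1, X2
X1, X2 → X3 applies, adding X3
Closure: {X1, X2, X3, X4}.

X1, X2, X3, X4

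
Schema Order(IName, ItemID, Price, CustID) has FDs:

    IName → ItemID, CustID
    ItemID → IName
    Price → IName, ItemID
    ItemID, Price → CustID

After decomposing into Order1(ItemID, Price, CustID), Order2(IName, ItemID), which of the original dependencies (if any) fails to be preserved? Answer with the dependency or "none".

none

IName → ItemID, CustID: restricted closure across fragments reaches ItemID, CustID.
ItemID → IName lies within Order2.
Price → IName, ItemID: restricted closure across fragments reaches IName, ItemID.
ItemID, Price → CustID lies within Order1.
Every dependency is enforceable on the fragments, so the decomposition is dependency-preserving.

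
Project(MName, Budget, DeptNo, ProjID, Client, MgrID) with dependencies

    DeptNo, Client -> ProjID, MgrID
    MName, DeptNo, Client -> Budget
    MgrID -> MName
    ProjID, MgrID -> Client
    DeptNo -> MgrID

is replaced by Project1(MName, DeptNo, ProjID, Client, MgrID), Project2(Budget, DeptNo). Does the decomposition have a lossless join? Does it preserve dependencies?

Lossless test: (DeptNo)⁺ = {MName, DeptNo, MgrID}, which is a superkey of neither fragment — lossy.
Dependency preservation: the restricted closure of {MName, DeptNo, Client} across the fragments never reaches {Budget}, so MName, DeptNo, Client → Budget cannot be enforced without a join — not preserved.

lossy and not dependency-preserving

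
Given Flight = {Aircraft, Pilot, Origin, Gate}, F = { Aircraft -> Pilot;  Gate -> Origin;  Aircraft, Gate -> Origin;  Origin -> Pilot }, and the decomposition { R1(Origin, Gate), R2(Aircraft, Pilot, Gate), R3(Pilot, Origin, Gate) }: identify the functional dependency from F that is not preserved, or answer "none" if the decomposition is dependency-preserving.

Aircraft → Pilot lies within R2.
Gate → Origin lies within R1.
Aircraft, Gate → Origin: restricted closure across fragments reaches Origin.
Origin → Pilot lies within R3.
Every dependency is enforceable on the fragments, so the decomposition is dependency-preserving.

none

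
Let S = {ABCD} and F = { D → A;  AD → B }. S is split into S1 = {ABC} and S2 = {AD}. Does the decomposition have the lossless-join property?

Common attributes: S1 ∩ S2 = {A}.
No dependency enlarges {A}, so (A)⁺ = {A}.
The closure contains neither all of S1 = {ABC} nor all of S2 = {AD}, so the common attributes are not a superkey of either fragment. The join is lossy.

No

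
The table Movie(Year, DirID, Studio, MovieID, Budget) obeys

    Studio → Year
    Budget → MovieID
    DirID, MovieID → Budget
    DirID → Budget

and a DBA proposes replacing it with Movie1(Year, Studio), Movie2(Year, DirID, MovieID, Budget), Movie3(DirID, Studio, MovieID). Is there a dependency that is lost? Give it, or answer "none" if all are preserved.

none

Studio → Year lies within Movie1.
Budget → MovieID lies within Movie2.
DirID, MovieID → Budget lies within Movie2.
DirID → Budget lies within Movie2.
Every dependency is enforceable on the fragments, so the decomposition is dependency-preserving.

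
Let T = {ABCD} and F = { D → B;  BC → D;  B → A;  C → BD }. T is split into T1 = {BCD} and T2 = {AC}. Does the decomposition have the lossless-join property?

Common attributes: T1 ∩ T2 = {C}.
Closure of {C}: C → BD applies, adding BD; B → A applies, adding A. So (C)⁺ = {ABCD}.
This closure contains every attribute of T1, so T1 ∩ T2 → T1. The join is lossless.

Yes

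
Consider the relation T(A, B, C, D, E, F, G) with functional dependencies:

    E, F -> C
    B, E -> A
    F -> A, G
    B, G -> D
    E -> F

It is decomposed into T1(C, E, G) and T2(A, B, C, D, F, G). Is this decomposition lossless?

No

Common attributes: T1 ∩ T2 = {C, G}.
No dependency enlarges {C, G}, so (C, G)⁺ = {C, G}.
The closure contains neither all of T1 = {C, E, G} nor all of T2 = {A, B, C, D, F, G}, so the common attributes are not a superkey of either fragment. The join is lossy.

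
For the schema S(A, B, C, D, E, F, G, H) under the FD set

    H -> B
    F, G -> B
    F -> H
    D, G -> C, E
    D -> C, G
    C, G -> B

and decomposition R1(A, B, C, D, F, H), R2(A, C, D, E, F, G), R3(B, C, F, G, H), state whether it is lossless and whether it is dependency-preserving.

Lossless test (chase): Rows 2 and 3 agree on F, G; apply F, G→B and equate their B entries. Rows 1 and 2 agree on F; apply F→H and equate their H entries. Rows 1 and 2 agree on D; apply D→C, G and equate their C, G entries. Rows 1 and 2 agree on D, G; apply D, G→C, E and equate their C, E entries. Row 1 is now all distinguished symbols — the join is lossless.
Dependency preservation: every FD's attributes lie within a single fragment, so each can be enforced locally — preserved.

lossless and dependency-preserving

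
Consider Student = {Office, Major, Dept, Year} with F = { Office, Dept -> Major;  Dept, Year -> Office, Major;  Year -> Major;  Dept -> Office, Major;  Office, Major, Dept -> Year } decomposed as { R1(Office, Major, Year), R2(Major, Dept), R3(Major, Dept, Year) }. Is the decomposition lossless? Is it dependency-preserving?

Lossless test (chase): Rows 2 and 3 agree on Dept; apply Dept→Office, Major and equate their Office, Major entries. Rows 2 and 3 agree on Office, Major, Dept; apply Office, Major, Dept→Year and equate their Year entries. No row becomes fully distinguished — the join is lossy.
Dependency preservation: the restricted closure of {Dept, Year} across the fragments never reaches {Office, Major}, so Dept, Year → Office, Major cannot be enforced without a join — not preserved.

lossy and not dependency-preserving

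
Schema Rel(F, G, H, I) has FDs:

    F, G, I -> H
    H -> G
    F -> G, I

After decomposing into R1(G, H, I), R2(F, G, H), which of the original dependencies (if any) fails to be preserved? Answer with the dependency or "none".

Check F → G, I: no single fragment contains all of {F, G, I}, and the restricted closure of {F} across the fragments never reaches {G, I}.
F, G, I → H is preserved.
H → G is preserved.

F -> G, I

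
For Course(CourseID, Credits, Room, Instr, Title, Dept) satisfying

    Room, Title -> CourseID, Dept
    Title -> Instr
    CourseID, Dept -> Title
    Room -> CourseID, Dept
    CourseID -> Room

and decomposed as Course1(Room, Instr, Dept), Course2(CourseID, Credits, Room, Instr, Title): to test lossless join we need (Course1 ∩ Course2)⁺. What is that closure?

Course1 ∩ Course2 = {Room, Instr}.
Room → CourseID, Dept applies, adding CourseID, Dept
CourseID, Dept → Title applies, adding Title
Closure: {CourseID, Room, Instr, Title, Dept}.

CourseID, Room, Instr, Title, Dept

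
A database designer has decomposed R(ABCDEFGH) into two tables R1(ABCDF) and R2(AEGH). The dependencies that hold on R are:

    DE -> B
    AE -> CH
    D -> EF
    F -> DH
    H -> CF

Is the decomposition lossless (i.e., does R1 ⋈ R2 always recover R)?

No

Common attributes: R1 ∩ R2 = {A}.
No dependency enlarges {A}, so (A)⁺ = {A}.
The closure contains neither all of R1 = {ABCDF} nor all of R2 = {AEGH}, so the common attributes are not a superkey of either fragment. The join is lossy.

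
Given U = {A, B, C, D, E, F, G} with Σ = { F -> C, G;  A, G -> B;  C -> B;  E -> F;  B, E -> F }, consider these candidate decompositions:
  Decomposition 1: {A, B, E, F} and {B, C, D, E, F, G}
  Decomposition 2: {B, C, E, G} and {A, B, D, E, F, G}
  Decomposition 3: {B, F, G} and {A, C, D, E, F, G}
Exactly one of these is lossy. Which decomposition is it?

Decomposition 1

Decomposition 1: common = {B, E, F}, closure = {B, C, E, F, G} → lossy.
Decomposition 2: common = {B, E, G}, closure = {B, C, E, F, G} → lossless.
Decomposition 3: common = {F, G}, closure = {B, C, F, G} → lossless.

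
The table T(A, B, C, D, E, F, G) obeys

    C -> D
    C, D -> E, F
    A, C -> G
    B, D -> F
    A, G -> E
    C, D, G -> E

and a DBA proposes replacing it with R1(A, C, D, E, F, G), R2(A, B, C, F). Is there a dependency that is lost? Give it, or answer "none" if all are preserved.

Check B, D → F: no single fragment contains all of {B, D, F}, and the restricted closure of {B, D} across the fragments never reaches {F}.
C → D is preserved.
C, D → E, F is preserved.
A, C → G is preserved.
A, G → E is preserved.
C, D, G → E is preserved.

B, D -> F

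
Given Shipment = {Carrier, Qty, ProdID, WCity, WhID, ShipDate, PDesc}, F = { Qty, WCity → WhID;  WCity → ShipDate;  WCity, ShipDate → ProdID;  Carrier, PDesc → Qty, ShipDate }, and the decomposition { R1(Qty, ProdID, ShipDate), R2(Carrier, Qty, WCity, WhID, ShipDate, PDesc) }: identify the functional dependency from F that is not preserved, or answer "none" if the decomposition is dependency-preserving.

WCity, ShipDate → ProdID

Check WCity, ShipDate → ProdID: no single fragment contains all of {ProdID, WCity, ShipDate}, and the restricted closure of {WCity, ShipDate} across the fragments never reaches {ProdID}.
Qty, WCity → WhID is preserved.
WCity → ShipDate is preserved.
Carrier, PDesc → Qty, ShipDate is preserved.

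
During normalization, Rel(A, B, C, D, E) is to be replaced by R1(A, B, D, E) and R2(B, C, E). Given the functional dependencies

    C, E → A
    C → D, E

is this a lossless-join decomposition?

Common attributes: R1 ∩ R2 = {B, E}.
No dependency enlarges {B, E}, so (B, E)⁺ = {B, E}.
The closure contains neither all of R1 = {A, B, D, E} nor all of R2 = {B, C, E}, so the common attributes are not a superkey of either fragment. The join is lossy.

No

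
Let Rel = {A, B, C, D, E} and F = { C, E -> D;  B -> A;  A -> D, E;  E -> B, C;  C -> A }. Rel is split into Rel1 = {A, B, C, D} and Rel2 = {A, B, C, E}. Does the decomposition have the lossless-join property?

Common attributes: Rel1 ∩ Rel2 = {A, B, C}.
Closure of {A, B, C}: A → D, E applies, adding D, E. So (A, B, C)⁺ = {A, B, C, D, E}.
This closure contains every attribute of Rel1, so Rel1 ∩ Rel2 → Rel1. The join is lossless.

Yes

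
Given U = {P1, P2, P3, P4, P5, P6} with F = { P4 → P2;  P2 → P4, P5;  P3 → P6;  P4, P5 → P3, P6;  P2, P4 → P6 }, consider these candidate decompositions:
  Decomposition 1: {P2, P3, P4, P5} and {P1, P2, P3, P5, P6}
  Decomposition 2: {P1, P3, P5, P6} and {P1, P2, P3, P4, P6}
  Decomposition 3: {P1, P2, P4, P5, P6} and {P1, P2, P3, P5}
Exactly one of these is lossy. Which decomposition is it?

Decomposition 2

Decomposition 1: common = {P2, P3, P5}, closure = {P2, P3, P4, P5, P6} → lossless.
Decomposition 2: common = {P1, P3, P6}, closure = {P1, P3, P6} → lossy.
Decomposition 3: common = {P1, P2, P5}, closure = {P1, P2, P3, P4, P5, P6} → lossless.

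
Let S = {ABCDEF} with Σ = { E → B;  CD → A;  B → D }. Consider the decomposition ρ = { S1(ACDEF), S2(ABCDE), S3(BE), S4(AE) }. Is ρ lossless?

Chase test. Columns are ABCDEF; row i has aⱼ where attribute j ∈ Si, else bᵢⱼ.
Initial tableau (one row per fragment):
  row 1: a1 b12 a3 a4 a5 a6
  row 2: a1 a2 a3 a4 a5 b26
  row 3: b31 a2 b33 b34 a5 b36
  row 4: a1 b42 b43 b44 a5 b46
Rows 1 and 2 agree on E; apply E→B and equate their B entries.
Rows 1 and 4 agree on E; apply E→B and equate their B entries.
Rows 1 and 3 agree on B; apply B→D and equate their D entries.
Rows 1 and 4 agree on B; apply B→D and equate their D entries.
Row 1 is now all distinguished symbols — the join is lossless.

Yes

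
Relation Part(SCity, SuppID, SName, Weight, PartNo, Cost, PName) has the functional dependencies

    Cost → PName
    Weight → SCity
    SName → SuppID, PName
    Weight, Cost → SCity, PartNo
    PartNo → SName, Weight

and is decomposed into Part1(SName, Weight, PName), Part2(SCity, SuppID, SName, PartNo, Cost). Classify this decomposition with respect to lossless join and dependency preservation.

lossy and not dependency-preserving

Lossless test: (SName)⁺ = {SuppID, SName, PName}, which is a superkey of neither fragment — lossy.
Dependency preservation: the restricted closure of {Cost} across the fragments never reaches {PName}, so Cost → PName cannot be enforced without a join — not preserved.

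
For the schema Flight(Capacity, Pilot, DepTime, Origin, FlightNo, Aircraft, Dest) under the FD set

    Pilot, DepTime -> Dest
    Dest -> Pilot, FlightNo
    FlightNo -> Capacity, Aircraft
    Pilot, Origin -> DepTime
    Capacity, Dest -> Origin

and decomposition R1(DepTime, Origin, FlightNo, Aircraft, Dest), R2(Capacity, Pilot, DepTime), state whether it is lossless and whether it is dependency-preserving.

Lossless test: (DepTime)⁺ = {DepTime}, which is a superkey of neither fragment — lossy.
Dependency preservation: the restricted closure of {Pilot, DepTime} across the fragments never reaches {Dest}, so Pilot, DepTime → Dest cannot be enforced without a join — not preserved.

lossy and not dependency-preserving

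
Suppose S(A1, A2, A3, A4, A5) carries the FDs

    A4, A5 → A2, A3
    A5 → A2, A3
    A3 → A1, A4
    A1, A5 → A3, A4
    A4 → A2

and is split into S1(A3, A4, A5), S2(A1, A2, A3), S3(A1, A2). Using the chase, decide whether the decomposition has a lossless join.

Chase test. Columns are A1, A2, A3, A4, A5; row i has aⱼ where attribute j ∈ Si, else bᵢⱼ.
Initial tableau (one row per fragment):
  row 1: b11 b12 a3 a4 a5
  row 2: a1 a2 a3 b24 b25
  row 3: a1 a2 b33 b34 b35
Rows 1 and 2 agree on A3; apply A3→A1, A4 and equate their A1, A4 entries.
Rows 1 and 2 agree on A4; apply A4→A2 and equate their A2 entries.
Row 1 is now all distinguished symbols — the join is lossless.

Yes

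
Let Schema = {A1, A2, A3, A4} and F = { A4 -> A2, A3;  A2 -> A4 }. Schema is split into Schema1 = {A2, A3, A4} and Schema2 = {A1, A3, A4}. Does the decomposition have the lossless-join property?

Common attributes: Schema1 ∩ Schema2 = {A3, A4}.
Closure of {A3, A4}: A4 → A2, A3 applies, adding A2. So (A3, A4)⁺ = {A2, A3, A4}.
This closure contains every attribute of Schema1, so Schema1 ∩ Schema2 → Schema1. The join is lossless.

Yes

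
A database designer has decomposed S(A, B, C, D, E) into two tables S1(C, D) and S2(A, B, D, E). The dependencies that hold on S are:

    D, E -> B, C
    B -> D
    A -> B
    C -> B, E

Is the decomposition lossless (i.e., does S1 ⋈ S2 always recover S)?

No

Common attributes: S1 ∩ S2 = {D}.
No dependency enlarges {D}, so (D)⁺ = {D}.
The closure contains neither all of S1 = {C, D} nor all of S2 = {A, B, D, E}, so the common attributes are not a superkey of either fragment. The join is lossy.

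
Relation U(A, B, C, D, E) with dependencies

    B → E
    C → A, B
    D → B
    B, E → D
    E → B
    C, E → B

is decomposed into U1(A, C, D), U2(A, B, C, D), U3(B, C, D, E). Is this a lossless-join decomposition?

Yes

Chase test. Columns are A, B, C, D, E; row i has aⱼ where attribute j ∈ Ui, else bᵢⱼ.
Initial tableau (one row per fragment):
  row 1: a1 b12 a3 a4 b15
  row 2: a1 a2 a3 a4 b25
  row 3: b31 a2 a3 a4 a5
Rows 2 and 3 agree on B; apply B→E and equate their E entries.
Rows 1 and 2 agree on C; apply C→A, B and equate their A, B entries.
Rows 1 and 3 agree on C; apply C→A, B and equate their A, B entries.
Rows 1 and 2 agree on B; apply B→E and equate their E entries.
Row 1 is now all distinguished symbols — the join is lossless.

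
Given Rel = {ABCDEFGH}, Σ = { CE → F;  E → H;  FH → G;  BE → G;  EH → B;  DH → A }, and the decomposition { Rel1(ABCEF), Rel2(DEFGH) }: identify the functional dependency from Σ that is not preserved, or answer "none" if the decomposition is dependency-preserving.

DH → A

Check DH → A: no single fragment contains all of {ADH}, and the restricted closure of {DH} across the fragments never reaches {A}.
CE → F is preserved.
E → H is preserved.
FH → G is preserved.
BE → G is preserved.
EH → B is preserved.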